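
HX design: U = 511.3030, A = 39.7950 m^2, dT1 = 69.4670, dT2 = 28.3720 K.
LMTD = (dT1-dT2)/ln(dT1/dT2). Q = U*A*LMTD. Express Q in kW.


LMTD = 45.8932 K
Q = 511.3030 * 39.7950 * 45.8932 = 933802.3056 W = 933.8023 kW

933.8023 kW


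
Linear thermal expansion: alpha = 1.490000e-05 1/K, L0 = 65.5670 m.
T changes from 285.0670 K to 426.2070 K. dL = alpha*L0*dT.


dT = 141.1400 K
dL = 1.490000e-05 * 65.5670 * 141.1400 = 0.137886 m
L_final = 65.704886 m

dL = 0.137886 m


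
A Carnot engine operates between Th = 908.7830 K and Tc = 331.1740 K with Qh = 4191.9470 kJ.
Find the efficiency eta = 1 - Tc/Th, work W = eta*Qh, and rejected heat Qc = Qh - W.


eta = 1 - 331.1740/908.7830 = 0.6356
W = 0.6356 * 4191.9470 = 2664.3394 kJ
Qc = 4191.9470 - 2664.3394 = 1527.6076 kJ

eta = 63.5585%, W = 2664.3394 kJ, Qc = 1527.6076 kJ


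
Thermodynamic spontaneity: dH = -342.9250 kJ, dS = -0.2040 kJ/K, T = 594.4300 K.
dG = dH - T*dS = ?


T*dS = 594.4300 * -0.2040 = -121.2637 kJ
dG = -342.9250 + 121.2637 = -221.6613 kJ (spontaneous)

dG = -221.6613 kJ, spontaneous


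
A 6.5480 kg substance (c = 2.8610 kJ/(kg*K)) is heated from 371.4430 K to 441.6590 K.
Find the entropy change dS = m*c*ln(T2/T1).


T2/T1 = 1.1890
ln(T2/T1) = 0.1731
dS = 6.5480 * 2.8610 * 0.1731 = 3.2436 kJ/K

3.2436 kJ/K


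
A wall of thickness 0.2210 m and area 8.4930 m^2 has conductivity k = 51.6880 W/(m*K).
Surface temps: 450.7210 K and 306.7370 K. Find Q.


dT = 143.9840 K
Q = 51.6880 * 8.4930 * 143.9840 / 0.2210 = 286004.4648 W

286004.4648 W


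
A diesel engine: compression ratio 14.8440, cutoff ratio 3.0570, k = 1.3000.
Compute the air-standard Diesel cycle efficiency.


r^(k-1) = 2.2463
rc^k = 4.2745
eta = 0.4549 = 45.4870%

45.4870%


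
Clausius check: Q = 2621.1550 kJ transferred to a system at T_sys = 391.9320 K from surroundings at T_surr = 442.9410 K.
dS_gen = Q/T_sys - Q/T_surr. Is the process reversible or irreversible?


dS_sys = 2621.1550/391.9320 = 6.6878 kJ/K
dS_surr = -2621.1550/442.9410 = -5.9176 kJ/K
dS_gen = 6.6878 - 5.9176 = 0.7702 kJ/K (irreversible)

dS_gen = 0.7702 kJ/K, irreversible


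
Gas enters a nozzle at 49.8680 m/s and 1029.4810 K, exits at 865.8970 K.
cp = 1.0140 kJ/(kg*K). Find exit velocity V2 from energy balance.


dT = 163.5840 K
2*cp*1000*dT = 331748.3520
V1^2 = 2486.8174
V2 = sqrt(334235.1694) = 578.1308 m/s

578.1308 m/s


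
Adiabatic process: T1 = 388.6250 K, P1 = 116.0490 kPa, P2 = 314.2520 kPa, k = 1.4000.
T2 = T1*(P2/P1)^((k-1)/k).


(k-1)/k = 0.2857
(P2/P1)^exp = 1.3293
T2 = 388.6250 * 1.3293 = 516.5843 K

516.5843 K


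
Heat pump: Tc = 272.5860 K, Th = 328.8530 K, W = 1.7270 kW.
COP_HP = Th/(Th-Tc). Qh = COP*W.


COP = 328.8530 / 56.2670 = 5.8445
Qh = 5.8445 * 1.7270 = 10.0935 kW

COP = 5.8445, Qh = 10.0935 kW


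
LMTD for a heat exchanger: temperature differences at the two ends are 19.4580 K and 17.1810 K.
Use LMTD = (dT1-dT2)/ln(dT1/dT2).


dT1/dT2 = 1.1325
ln(dT1/dT2) = 0.1245
LMTD = 2.2770 / 0.1245 = 18.2959 K

18.2959 K


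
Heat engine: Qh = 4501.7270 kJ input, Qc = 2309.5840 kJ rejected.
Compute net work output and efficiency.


W = 4501.7270 - 2309.5840 = 2192.1430 kJ
eta = 2192.1430 / 4501.7270 = 0.4870 = 48.6956%

W = 2192.1430 kJ, eta = 48.6956%


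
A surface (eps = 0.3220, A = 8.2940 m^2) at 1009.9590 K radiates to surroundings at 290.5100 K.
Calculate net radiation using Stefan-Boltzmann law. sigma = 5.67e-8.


T^4 = 1.0404e+12
Tsurr^4 = 7.1227e+09
Q = 0.3220 * 5.67e-8 * 8.2940 * 1.0333e+12 = 156471.2616 W

156471.2616 W


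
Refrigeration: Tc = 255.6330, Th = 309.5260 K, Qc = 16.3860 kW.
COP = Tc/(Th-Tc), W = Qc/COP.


COP = 255.6330 / 53.8930 = 4.7433
W = 16.3860 / 4.7433 = 3.4545 kW

COP = 4.7433, W = 3.4545 kW


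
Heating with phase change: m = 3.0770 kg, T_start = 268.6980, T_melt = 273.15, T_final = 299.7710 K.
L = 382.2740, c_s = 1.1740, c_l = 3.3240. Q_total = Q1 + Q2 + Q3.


Q1 (sensible, solid) = 3.0770 * 1.1740 * 4.4520 = 16.0824 kJ
Q2 (latent) = 3.0770 * 382.2740 = 1176.2571 kJ
Q3 (sensible, liquid) = 3.0770 * 3.3240 * 26.6210 = 272.2782 kJ
Q_total = 1464.6177 kJ

1464.6177 kJ


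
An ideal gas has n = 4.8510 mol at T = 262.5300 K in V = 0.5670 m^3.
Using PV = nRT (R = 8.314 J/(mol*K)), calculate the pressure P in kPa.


P = nRT/V = 4.8510 * 8.314 * 262.5300 / 0.5670
= 10588.1536 / 0.5670 = 18673.9923 Pa = 18.6740 kPa

18.6740 kPa


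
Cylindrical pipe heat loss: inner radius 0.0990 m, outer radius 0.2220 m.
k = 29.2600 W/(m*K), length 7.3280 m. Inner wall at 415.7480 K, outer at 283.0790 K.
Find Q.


dT = 132.6690 K
ln(ro/ri) = 0.8076
Q = 2*pi*29.2600*7.3280*132.6690 / 0.8076 = 221327.6305 W

221327.6305 W


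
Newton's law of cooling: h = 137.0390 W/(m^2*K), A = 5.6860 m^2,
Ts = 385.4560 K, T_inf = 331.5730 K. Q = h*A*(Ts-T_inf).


dT = 53.8830 K
Q = 137.0390 * 5.6860 * 53.8830 = 41985.8359 W

41985.8359 W


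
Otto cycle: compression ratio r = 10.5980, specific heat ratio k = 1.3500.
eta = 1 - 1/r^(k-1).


r^(k-1) = 2.2847
eta = 1 - 1/2.2847 = 0.5623 = 56.2305%

56.2305%


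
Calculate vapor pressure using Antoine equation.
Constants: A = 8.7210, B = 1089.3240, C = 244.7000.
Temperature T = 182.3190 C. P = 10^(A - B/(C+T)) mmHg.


C+T = 427.0190
B/(C+T) = 2.5510
log10(P) = 8.7210 - 2.5510 = 6.1700
P = 10^6.1700 = 1479120.1045 mmHg

1479120.1045 mmHg


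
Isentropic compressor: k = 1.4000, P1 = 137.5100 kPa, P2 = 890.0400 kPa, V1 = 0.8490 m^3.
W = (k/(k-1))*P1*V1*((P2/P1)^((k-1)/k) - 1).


(k-1)/k = 0.2857
(P2/P1)^exp = 1.7050
W = 3.5000 * 137.5100 * 0.8490 * (1.7050 - 1) = 288.0890 kJ

288.0890 kJ


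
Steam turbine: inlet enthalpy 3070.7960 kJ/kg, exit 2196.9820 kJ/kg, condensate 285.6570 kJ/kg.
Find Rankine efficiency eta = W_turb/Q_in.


W = 873.8140 kJ/kg
Q_in = 2785.1390 kJ/kg
eta = 0.3137 = 31.3742%

eta = 31.3742%


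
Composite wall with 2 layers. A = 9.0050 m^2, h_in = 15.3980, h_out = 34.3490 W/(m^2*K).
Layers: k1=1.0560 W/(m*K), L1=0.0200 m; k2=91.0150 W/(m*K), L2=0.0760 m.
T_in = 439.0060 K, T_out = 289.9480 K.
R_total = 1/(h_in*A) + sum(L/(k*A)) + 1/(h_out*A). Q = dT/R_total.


R_conv_in = 1/(15.3980*9.0050) = 0.0072
R_1 = 0.0200/(1.0560*9.0050) = 0.0021
R_2 = 0.0760/(91.0150*9.0050) = 9.2729e-05
R_conv_out = 1/(34.3490*9.0050) = 0.0032
R_total = 0.0126 K/W
Q = 149.0580 / 0.0126 = 11791.7708 W

R_total = 0.0126 K/W, Q = 11791.7708 W


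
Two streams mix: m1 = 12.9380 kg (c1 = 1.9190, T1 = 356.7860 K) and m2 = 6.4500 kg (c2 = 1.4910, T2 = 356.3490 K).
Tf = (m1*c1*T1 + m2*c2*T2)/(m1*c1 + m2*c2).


num = 12285.2812
den = 34.4450
Tf = 356.6640 K

356.6640 K


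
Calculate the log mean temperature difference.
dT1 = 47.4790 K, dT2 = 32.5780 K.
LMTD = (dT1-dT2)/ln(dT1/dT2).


dT1/dT2 = 1.4574
ln(dT1/dT2) = 0.3767
LMTD = 14.9010 / 0.3767 = 39.5619 K

39.5619 K


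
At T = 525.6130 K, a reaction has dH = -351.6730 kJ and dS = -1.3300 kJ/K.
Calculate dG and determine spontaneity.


T*dS = 525.6130 * -1.3300 = -699.0653 kJ
dG = -351.6730 + 699.0653 = 347.3923 kJ (non-spontaneous)

dG = 347.3923 kJ, non-spontaneous


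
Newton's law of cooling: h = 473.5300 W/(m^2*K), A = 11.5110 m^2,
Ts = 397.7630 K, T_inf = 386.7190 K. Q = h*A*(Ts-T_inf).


dT = 11.0440 K
Q = 473.5300 * 11.5110 * 11.0440 = 60198.6775 W

60198.6775 W


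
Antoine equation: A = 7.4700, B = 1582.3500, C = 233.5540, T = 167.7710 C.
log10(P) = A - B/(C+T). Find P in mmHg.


C+T = 401.3250
B/(C+T) = 3.9428
log10(P) = 7.4700 - 3.9428 = 3.5272
P = 10^3.5272 = 3366.5539 mmHg

3366.5539 mmHg


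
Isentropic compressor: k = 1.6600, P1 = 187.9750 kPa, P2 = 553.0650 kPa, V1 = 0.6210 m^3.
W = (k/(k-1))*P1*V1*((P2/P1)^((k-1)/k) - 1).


(k-1)/k = 0.3976
(P2/P1)^exp = 1.5358
W = 2.5152 * 187.9750 * 0.6210 * (1.5358 - 1) = 157.3175 kJ

157.3175 kJ


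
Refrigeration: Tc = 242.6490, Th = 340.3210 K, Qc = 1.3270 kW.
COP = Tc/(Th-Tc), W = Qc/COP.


COP = 242.6490 / 97.6720 = 2.4843
W = 1.3270 / 2.4843 = 0.5341 kW

COP = 2.4843, W = 0.5341 kW


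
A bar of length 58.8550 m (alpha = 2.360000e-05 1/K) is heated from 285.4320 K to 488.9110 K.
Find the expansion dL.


dT = 203.4790 K
dL = 2.360000e-05 * 58.8550 * 203.4790 = 0.282628 m
L_final = 59.137628 m

dL = 0.282628 m


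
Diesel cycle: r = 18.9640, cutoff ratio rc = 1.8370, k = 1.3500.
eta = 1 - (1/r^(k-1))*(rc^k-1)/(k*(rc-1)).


r^(k-1) = 2.8008
rc^k = 2.2727
eta = 0.5978 = 59.7838%

59.7838%


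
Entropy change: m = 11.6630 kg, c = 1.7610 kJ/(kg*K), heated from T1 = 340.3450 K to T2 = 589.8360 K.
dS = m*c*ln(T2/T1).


T2/T1 = 1.7331
ln(T2/T1) = 0.5499
dS = 11.6630 * 1.7610 * 0.5499 = 11.2938 kJ/K

11.2938 kJ/K


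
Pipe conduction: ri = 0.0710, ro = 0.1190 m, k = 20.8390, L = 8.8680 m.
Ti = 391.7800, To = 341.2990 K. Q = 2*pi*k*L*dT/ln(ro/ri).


dT = 50.4810 K
ln(ro/ri) = 0.5164
Q = 2*pi*20.8390*8.8680*50.4810 / 0.5164 = 113497.8053 W

113497.8053 W


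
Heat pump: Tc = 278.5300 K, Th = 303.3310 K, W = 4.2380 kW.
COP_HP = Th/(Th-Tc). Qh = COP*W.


COP = 303.3310 / 24.8010 = 12.2306
Qh = 12.2306 * 4.2380 = 51.8333 kW

COP = 12.2306, Qh = 51.8333 kW


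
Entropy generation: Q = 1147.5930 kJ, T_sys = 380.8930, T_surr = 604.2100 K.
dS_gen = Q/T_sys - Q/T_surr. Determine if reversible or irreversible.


dS_sys = 1147.5930/380.8930 = 3.0129 kJ/K
dS_surr = -1147.5930/604.2100 = -1.8993 kJ/K
dS_gen = 3.0129 - 1.8993 = 1.1136 kJ/K (irreversible)

dS_gen = 1.1136 kJ/K, irreversible


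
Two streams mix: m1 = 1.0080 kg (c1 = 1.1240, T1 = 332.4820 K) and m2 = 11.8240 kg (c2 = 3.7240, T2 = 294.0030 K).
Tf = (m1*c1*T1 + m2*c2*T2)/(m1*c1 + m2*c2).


num = 13322.4089
den = 45.1656
Tf = 294.9683 K

294.9683 K


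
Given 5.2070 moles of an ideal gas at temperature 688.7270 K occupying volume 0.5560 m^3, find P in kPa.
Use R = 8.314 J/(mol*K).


P = nRT/V = 5.2070 * 8.314 * 688.7270 / 0.5560
= 29815.6792 / 0.5560 = 53625.3223 Pa = 53.6253 kPa

53.6253 kPa


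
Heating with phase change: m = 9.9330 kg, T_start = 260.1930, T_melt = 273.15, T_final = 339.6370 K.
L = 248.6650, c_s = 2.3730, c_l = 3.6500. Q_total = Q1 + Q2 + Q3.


Q1 (sensible, solid) = 9.9330 * 2.3730 * 12.9570 = 305.4096 kJ
Q2 (latent) = 9.9330 * 248.6650 = 2469.9894 kJ
Q3 (sensible, liquid) = 9.9330 * 3.6500 * 66.4870 = 2410.5161 kJ
Q_total = 5185.9151 kJ

5185.9151 kJ


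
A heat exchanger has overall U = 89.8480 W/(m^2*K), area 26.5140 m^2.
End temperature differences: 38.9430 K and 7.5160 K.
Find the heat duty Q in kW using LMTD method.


LMTD = 19.1038 K
Q = 89.8480 * 26.5140 * 19.1038 = 45509.6547 W = 45.5097 kW

45.5097 kW


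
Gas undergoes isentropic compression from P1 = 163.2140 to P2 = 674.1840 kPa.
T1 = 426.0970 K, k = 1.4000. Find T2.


(k-1)/k = 0.2857
(P2/P1)^exp = 1.4997
T2 = 426.0970 * 1.4997 = 639.0201 K

639.0201 K


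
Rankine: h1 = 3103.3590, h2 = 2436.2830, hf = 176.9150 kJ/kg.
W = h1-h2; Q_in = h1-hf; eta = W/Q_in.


W = 667.0760 kJ/kg
Q_in = 2926.4440 kJ/kg
eta = 0.2279 = 22.7948%

eta = 22.7948%


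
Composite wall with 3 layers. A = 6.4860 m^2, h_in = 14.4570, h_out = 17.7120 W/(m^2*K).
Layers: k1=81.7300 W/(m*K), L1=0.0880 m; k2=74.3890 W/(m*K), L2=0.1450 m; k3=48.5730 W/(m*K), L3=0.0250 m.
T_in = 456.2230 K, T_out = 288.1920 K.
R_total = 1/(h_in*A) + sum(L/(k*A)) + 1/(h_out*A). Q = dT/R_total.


R_conv_in = 1/(14.4570*6.4860) = 0.0107
R_1 = 0.0880/(81.7300*6.4860) = 0.0002
R_2 = 0.1450/(74.3890*6.4860) = 0.0003
R_3 = 0.0250/(48.5730*6.4860) = 7.9354e-05
R_conv_out = 1/(17.7120*6.4860) = 0.0087
R_total = 0.0199 K/W
Q = 168.0310 / 0.0199 = 8437.3130 W

R_total = 0.0199 K/W, Q = 8437.3130 W


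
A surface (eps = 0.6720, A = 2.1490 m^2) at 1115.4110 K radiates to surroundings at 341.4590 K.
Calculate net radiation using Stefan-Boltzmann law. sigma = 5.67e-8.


T^4 = 1.5479e+12
Tsurr^4 = 1.3594e+10
Q = 0.6720 * 5.67e-8 * 2.1490 * 1.5343e+12 = 125631.1782 W

125631.1782 W


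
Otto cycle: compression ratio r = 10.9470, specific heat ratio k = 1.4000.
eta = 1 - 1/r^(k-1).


r^(k-1) = 2.6045
eta = 1 - 1/2.6045 = 0.6160 = 61.6044%

61.6044%


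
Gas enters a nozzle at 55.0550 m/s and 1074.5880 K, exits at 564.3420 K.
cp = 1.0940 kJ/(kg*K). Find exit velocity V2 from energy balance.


dT = 510.2460 K
2*cp*1000*dT = 1116418.2480
V1^2 = 3031.0530
V2 = sqrt(1119449.3010) = 1058.0403 m/s

1058.0403 m/s


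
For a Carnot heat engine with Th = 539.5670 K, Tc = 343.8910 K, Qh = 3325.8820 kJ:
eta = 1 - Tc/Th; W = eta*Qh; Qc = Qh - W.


eta = 1 - 343.8910/539.5670 = 0.3627
W = 0.3627 * 3325.8820 = 1206.1436 kJ
Qc = 3325.8820 - 1206.1436 = 2119.7384 kJ

eta = 36.2654%, W = 1206.1436 kJ, Qc = 2119.7384 kJ


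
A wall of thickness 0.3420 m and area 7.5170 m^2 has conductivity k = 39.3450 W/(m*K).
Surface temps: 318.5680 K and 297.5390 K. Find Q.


dT = 21.0290 K
Q = 39.3450 * 7.5170 * 21.0290 / 0.3420 = 18185.5573 W

18185.5573 W


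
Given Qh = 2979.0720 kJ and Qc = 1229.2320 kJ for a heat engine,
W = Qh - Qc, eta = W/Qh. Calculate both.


W = 2979.0720 - 1229.2320 = 1749.8400 kJ
eta = 1749.8400 / 2979.0720 = 0.5874 = 58.7378%

W = 1749.8400 kJ, eta = 58.7378%


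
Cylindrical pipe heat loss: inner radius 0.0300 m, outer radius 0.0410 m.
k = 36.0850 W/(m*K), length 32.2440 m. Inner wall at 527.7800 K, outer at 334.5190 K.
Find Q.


dT = 193.2610 K
ln(ro/ri) = 0.3124
Q = 2*pi*36.0850*32.2440*193.2610 / 0.3124 = 4522971.8169 W

4522971.8169 W


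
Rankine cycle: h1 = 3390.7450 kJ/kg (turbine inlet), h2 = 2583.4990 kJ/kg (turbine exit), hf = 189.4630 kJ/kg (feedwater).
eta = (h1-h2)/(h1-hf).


W = 807.2460 kJ/kg
Q_in = 3201.2820 kJ/kg
eta = 0.2522 = 25.2163%

eta = 25.2163%


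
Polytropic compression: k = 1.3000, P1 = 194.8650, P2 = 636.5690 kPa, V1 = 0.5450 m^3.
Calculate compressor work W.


(k-1)/k = 0.2308
(P2/P1)^exp = 1.3141
W = 4.3333 * 194.8650 * 0.5450 * (1.3141 - 1) = 144.5685 kJ

144.5685 kJ


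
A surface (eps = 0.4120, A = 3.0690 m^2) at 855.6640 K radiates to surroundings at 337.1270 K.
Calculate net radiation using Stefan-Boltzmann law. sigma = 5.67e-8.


T^4 = 5.3606e+11
Tsurr^4 = 1.2917e+10
Q = 0.4120 * 5.67e-8 * 3.0690 * 5.2314e+11 = 37505.6680 W

37505.6680 W


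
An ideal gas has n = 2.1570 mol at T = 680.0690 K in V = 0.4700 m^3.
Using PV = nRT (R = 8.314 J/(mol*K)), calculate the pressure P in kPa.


P = nRT/V = 2.1570 * 8.314 * 680.0690 / 0.4700
= 12195.8800 / 0.4700 = 25948.6809 Pa = 25.9487 kPa

25.9487 kPa


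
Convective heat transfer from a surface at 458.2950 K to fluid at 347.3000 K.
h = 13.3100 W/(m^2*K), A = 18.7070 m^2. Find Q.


dT = 110.9950 K
Q = 13.3100 * 18.7070 * 110.9950 = 27636.6639 W

27636.6639 W


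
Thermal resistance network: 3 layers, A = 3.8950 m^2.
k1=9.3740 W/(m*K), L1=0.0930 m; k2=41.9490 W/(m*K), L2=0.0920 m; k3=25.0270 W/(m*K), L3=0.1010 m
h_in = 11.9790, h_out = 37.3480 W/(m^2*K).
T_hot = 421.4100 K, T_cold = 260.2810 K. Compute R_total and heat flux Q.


R_conv_in = 1/(11.9790*3.8950) = 0.0214
R_1 = 0.0930/(9.3740*3.8950) = 0.0025
R_2 = 0.0920/(41.9490*3.8950) = 0.0006
R_3 = 0.1010/(25.0270*3.8950) = 0.0010
R_conv_out = 1/(37.3480*3.8950) = 0.0069
R_total = 0.0325 K/W
Q = 161.1290 / 0.0325 = 4964.9947 W

R_total = 0.0325 K/W, Q = 4964.9947 W


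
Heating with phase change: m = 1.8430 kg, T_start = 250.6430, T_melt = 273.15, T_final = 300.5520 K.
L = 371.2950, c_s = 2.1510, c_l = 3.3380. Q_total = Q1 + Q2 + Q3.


Q1 (sensible, solid) = 1.8430 * 2.1510 * 22.5070 = 89.2243 kJ
Q2 (latent) = 1.8430 * 371.2950 = 684.2967 kJ
Q3 (sensible, liquid) = 1.8430 * 3.3380 * 27.4020 = 168.5753 kJ
Q_total = 942.0963 kJ

942.0963 kJ


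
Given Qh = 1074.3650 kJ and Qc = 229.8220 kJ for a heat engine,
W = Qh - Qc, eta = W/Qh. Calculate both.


W = 1074.3650 - 229.8220 = 844.5430 kJ
eta = 844.5430 / 1074.3650 = 0.7861 = 78.6086%

W = 844.5430 kJ, eta = 78.6086%


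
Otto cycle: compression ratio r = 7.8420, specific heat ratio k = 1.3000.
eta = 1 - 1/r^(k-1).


r^(k-1) = 1.8549
eta = 1 - 1/1.8549 = 0.4609 = 46.0897%

46.0897%


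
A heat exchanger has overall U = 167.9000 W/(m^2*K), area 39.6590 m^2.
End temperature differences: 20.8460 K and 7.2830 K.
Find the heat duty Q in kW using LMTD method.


LMTD = 12.8973 K
Q = 167.9000 * 39.6590 * 12.8973 = 85879.5387 W = 85.8795 kW

85.8795 kW


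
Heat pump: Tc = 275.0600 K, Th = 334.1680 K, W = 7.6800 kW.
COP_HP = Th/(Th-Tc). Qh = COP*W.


COP = 334.1680 / 59.1080 = 5.6535
Qh = 5.6535 * 7.6800 = 43.4190 kW

COP = 5.6535, Qh = 43.4190 kW


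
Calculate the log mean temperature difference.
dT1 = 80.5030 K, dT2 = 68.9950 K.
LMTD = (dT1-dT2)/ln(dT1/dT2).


dT1/dT2 = 1.1668
ln(dT1/dT2) = 0.1543
LMTD = 11.5080 / 0.1543 = 74.6011 K

74.6011 K


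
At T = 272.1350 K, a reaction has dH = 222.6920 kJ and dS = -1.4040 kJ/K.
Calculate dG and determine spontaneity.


T*dS = 272.1350 * -1.4040 = -382.0775 kJ
dG = 222.6920 + 382.0775 = 604.7695 kJ (non-spontaneous)

dG = 604.7695 kJ, non-spontaneous


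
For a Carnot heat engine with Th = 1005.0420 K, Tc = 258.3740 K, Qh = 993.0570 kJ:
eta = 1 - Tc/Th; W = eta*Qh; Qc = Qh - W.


eta = 1 - 258.3740/1005.0420 = 0.7429
W = 0.7429 * 993.0570 = 737.7641 kJ
Qc = 993.0570 - 737.7641 = 255.2929 kJ

eta = 74.2922%, W = 737.7641 kJ, Qc = 255.2929 kJ


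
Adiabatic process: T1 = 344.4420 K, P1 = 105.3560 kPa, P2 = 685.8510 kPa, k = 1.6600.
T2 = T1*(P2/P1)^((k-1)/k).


(k-1)/k = 0.3976
(P2/P1)^exp = 2.1060
T2 = 344.4420 * 2.1060 = 725.4106 K

725.4106 K


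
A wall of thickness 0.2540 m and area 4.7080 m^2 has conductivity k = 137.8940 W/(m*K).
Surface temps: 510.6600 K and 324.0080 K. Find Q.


dT = 186.6520 K
Q = 137.8940 * 4.7080 * 186.6520 / 0.2540 = 477068.5146 W

477068.5146 W


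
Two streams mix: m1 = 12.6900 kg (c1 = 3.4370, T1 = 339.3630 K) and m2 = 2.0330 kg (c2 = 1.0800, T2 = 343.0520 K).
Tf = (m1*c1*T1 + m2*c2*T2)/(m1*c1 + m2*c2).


num = 15554.7158
den = 45.8112
Tf = 339.5398 K

339.5398 K


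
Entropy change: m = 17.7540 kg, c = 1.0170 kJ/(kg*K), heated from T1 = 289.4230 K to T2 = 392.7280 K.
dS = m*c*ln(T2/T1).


T2/T1 = 1.3569
ln(T2/T1) = 0.3052
dS = 17.7540 * 1.0170 * 0.3052 = 5.5111 kJ/K

5.5111 kJ/K


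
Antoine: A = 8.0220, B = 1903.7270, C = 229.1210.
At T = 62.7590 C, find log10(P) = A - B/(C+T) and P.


C+T = 291.8800
B/(C+T) = 6.5223
log10(P) = 8.0220 - 6.5223 = 1.4997
P = 10^1.4997 = 31.6014 mmHg

31.6014 mmHg


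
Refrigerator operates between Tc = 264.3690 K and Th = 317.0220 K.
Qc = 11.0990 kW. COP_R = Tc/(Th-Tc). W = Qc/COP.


COP = 264.3690 / 52.6530 = 5.0210
W = 11.0990 / 5.0210 = 2.2105 kW

COP = 5.0210, W = 2.2105 kW


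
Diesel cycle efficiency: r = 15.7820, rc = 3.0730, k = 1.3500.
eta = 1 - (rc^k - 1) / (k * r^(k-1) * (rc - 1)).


r^(k-1) = 2.6264
rc^k = 4.5521
eta = 0.5167 = 51.6727%

51.6727%


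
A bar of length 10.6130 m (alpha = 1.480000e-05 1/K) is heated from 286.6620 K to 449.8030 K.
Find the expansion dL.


dT = 163.1410 K
dL = 1.480000e-05 * 10.6130 * 163.1410 = 0.025625 m
L_final = 10.638625 m

dL = 0.025625 m


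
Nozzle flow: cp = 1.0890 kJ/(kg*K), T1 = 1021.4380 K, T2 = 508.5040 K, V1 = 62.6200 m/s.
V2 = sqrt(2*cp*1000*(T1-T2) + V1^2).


dT = 512.9340 K
2*cp*1000*dT = 1117170.2520
V1^2 = 3921.2644
V2 = sqrt(1121091.5164) = 1058.8161 m/s

1058.8161 m/s


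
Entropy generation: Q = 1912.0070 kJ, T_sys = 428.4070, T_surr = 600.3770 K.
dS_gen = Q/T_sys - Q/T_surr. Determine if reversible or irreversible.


dS_sys = 1912.0070/428.4070 = 4.4631 kJ/K
dS_surr = -1912.0070/600.3770 = -3.1847 kJ/K
dS_gen = 4.4631 - 3.1847 = 1.2784 kJ/K (irreversible)

dS_gen = 1.2784 kJ/K, irreversible


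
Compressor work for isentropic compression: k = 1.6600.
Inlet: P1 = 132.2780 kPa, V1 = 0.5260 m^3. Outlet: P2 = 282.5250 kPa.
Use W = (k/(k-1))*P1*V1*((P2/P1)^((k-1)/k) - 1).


(k-1)/k = 0.3976
(P2/P1)^exp = 1.3522
W = 2.5152 * 132.2780 * 0.5260 * (1.3522 - 1) = 61.6309 kJ

61.6309 kJ


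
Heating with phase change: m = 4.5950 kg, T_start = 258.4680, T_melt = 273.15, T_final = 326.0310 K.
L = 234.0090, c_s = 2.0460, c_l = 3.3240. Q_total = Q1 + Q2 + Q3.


Q1 (sensible, solid) = 4.5950 * 2.0460 * 14.6820 = 138.0309 kJ
Q2 (latent) = 4.5950 * 234.0090 = 1075.2714 kJ
Q3 (sensible, liquid) = 4.5950 * 3.3240 * 52.8810 = 807.6928 kJ
Q_total = 2020.9950 kJ

2020.9950 kJ


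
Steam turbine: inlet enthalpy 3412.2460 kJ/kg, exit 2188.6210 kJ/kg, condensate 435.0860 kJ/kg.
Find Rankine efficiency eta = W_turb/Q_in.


W = 1223.6250 kJ/kg
Q_in = 2977.1600 kJ/kg
eta = 0.4110 = 41.1004%

eta = 41.1004%


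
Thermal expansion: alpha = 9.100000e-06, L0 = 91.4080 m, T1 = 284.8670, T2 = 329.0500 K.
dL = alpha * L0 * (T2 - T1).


dT = 44.1830 K
dL = 9.100000e-06 * 91.4080 * 44.1830 = 0.036752 m
L_final = 91.444752 m

dL = 0.036752 m


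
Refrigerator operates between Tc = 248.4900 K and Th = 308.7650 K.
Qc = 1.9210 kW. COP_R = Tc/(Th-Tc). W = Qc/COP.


COP = 248.4900 / 60.2750 = 4.1226
W = 1.9210 / 4.1226 = 0.4660 kW

COP = 4.1226, W = 0.4660 kW


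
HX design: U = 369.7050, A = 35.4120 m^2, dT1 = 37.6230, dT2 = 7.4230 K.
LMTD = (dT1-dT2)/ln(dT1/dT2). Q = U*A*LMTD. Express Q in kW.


LMTD = 18.6071 K
Q = 369.7050 * 35.4120 * 18.6071 = 243604.6455 W = 243.6046 kW

243.6046 kW


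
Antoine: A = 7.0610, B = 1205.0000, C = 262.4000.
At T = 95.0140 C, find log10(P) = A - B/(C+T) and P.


C+T = 357.4140
B/(C+T) = 3.3714
log10(P) = 7.0610 - 3.3714 = 3.6896
P = 10^3.6896 = 4892.8240 mmHg

4892.8240 mmHg


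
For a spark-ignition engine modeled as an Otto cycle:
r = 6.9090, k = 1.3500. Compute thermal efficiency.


r^(k-1) = 1.9670
eta = 1 - 1/1.9670 = 0.4916 = 49.1601%

49.1601%


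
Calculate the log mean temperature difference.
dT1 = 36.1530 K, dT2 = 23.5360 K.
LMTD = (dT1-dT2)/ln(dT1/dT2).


dT1/dT2 = 1.5361
ln(dT1/dT2) = 0.4292
LMTD = 12.6170 / 0.4292 = 29.3946 K

29.3946 K


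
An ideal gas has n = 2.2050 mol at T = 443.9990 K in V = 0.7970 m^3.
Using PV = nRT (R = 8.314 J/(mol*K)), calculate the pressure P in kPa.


P = nRT/V = 2.2050 * 8.314 * 443.9990 / 0.7970
= 8139.5539 / 0.7970 = 10212.7402 Pa = 10.2127 kPa

10.2127 kPa


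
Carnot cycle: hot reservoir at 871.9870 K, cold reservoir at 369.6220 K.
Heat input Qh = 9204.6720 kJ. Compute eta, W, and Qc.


eta = 1 - 369.6220/871.9870 = 0.5761
W = 0.5761 * 9204.6720 = 5302.9518 kJ
Qc = 9204.6720 - 5302.9518 = 3901.7202 kJ

eta = 57.6115%, W = 5302.9518 kJ, Qc = 3901.7202 kJ


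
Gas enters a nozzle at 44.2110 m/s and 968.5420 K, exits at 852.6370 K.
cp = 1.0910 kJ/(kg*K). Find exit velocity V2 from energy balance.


dT = 115.9050 K
2*cp*1000*dT = 252904.7100
V1^2 = 1954.6125
V2 = sqrt(254859.3225) = 504.8359 m/s

504.8359 m/s


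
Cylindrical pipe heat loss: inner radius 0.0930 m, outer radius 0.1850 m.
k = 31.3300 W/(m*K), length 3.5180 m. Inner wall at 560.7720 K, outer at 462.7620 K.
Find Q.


dT = 98.0100 K
ln(ro/ri) = 0.6878
Q = 2*pi*31.3300*3.5180*98.0100 / 0.6878 = 98689.7139 W

98689.7139 W


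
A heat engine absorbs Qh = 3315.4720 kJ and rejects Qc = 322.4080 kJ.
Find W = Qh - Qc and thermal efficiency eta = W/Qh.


W = 3315.4720 - 322.4080 = 2993.0640 kJ
eta = 2993.0640 / 3315.4720 = 0.9028 = 90.2757%

W = 2993.0640 kJ, eta = 90.2757%


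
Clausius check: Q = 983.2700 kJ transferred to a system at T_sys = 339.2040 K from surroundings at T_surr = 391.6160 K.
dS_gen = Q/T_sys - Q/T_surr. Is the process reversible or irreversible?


dS_sys = 983.2700/339.2040 = 2.8988 kJ/K
dS_surr = -983.2700/391.6160 = -2.5108 kJ/K
dS_gen = 2.8988 - 2.5108 = 0.3880 kJ/K (irreversible)

dS_gen = 0.3880 kJ/K, irreversible


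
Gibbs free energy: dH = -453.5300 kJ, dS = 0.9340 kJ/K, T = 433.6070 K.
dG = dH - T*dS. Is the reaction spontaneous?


T*dS = 433.6070 * 0.9340 = 404.9889 kJ
dG = -453.5300 - 404.9889 = -858.5189 kJ (spontaneous)

dG = -858.5189 kJ, spontaneous


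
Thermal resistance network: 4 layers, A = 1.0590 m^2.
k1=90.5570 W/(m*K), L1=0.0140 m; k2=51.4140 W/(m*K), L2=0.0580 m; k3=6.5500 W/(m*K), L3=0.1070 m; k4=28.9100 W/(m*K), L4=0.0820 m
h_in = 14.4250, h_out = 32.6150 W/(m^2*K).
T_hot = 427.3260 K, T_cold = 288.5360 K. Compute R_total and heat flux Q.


R_conv_in = 1/(14.4250*1.0590) = 0.0655
R_1 = 0.0140/(90.5570*1.0590) = 0.0001
R_2 = 0.0580/(51.4140*1.0590) = 0.0011
R_3 = 0.1070/(6.5500*1.0590) = 0.0154
R_4 = 0.0820/(28.9100*1.0590) = 0.0027
R_conv_out = 1/(32.6150*1.0590) = 0.0290
R_total = 0.1137 K/W
Q = 138.7900 / 0.1137 = 1220.3493 W

R_total = 0.1137 K/W, Q = 1220.3493 W


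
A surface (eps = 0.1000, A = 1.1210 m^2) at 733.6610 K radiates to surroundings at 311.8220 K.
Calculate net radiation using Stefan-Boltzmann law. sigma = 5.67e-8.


T^4 = 2.8972e+11
Tsurr^4 = 9.4542e+09
Q = 0.1000 * 5.67e-8 * 1.1210 * 2.8027e+11 = 1781.4025 W

1781.4025 W


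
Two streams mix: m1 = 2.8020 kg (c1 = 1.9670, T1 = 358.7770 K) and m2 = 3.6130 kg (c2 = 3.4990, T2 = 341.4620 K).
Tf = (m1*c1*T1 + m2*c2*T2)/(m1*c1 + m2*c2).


num = 6294.1357
den = 18.1534
Tf = 346.7190 K

346.7190 K


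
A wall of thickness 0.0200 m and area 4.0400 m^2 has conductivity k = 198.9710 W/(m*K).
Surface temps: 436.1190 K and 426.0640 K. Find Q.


dT = 10.0550 K
Q = 198.9710 * 4.0400 * 10.0550 / 0.0200 = 404131.9878 W

404131.9878 W


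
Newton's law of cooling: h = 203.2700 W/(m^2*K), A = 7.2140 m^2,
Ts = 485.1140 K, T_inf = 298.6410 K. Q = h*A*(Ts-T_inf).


dT = 186.4730 K
Q = 203.2700 * 7.2140 * 186.4730 = 273442.1014 W

273442.1014 W


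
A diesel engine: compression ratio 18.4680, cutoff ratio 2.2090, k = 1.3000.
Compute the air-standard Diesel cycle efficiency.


r^(k-1) = 2.3984
rc^k = 2.8019
eta = 0.5220 = 52.1989%

52.1989%


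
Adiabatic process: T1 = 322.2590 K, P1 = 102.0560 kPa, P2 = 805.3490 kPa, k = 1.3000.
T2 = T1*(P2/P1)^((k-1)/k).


(k-1)/k = 0.2308
(P2/P1)^exp = 1.6108
T2 = 322.2590 * 1.6108 = 519.0852 K

519.0852 K


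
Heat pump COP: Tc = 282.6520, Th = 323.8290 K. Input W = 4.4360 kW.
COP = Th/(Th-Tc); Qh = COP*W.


COP = 323.8290 / 41.1770 = 7.8643
Qh = 7.8643 * 4.4360 = 34.8861 kW

COP = 7.8643, Qh = 34.8861 kW


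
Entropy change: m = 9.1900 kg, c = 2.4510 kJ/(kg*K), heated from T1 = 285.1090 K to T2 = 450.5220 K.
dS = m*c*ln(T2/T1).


T2/T1 = 1.5802
ln(T2/T1) = 0.4575
dS = 9.1900 * 2.4510 * 0.4575 = 10.3058 kJ/K

10.3058 kJ/K


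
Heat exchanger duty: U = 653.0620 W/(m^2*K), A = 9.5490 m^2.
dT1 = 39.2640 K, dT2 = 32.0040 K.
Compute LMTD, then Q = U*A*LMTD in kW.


LMTD = 35.5104 K
Q = 653.0620 * 9.5490 * 35.5104 = 221445.9884 W = 221.4460 kW

221.4460 kW


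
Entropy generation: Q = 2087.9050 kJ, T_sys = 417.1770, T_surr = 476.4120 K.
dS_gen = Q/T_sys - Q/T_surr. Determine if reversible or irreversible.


dS_sys = 2087.9050/417.1770 = 5.0048 kJ/K
dS_surr = -2087.9050/476.4120 = -4.3826 kJ/K
dS_gen = 5.0048 - 4.3826 = 0.6223 kJ/K (irreversible)

dS_gen = 0.6223 kJ/K, irreversible


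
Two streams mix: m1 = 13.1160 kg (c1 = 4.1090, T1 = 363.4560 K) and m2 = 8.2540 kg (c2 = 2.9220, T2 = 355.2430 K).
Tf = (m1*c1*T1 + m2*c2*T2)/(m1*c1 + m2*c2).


num = 28155.7857
den = 78.0118
Tf = 360.9169 K

360.9169 K


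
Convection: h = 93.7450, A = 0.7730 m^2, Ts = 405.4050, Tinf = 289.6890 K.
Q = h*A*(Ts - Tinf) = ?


dT = 115.7160 K
Q = 93.7450 * 0.7730 * 115.7160 = 8385.3466 W

8385.3466 W


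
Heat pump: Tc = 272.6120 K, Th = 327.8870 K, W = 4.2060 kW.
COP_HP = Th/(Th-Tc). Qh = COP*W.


COP = 327.8870 / 55.2750 = 5.9319
Qh = 5.9319 * 4.2060 = 24.9497 kW

COP = 5.9319, Qh = 24.9497 kW


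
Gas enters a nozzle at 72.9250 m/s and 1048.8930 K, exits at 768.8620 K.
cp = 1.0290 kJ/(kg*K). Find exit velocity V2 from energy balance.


dT = 280.0310 K
2*cp*1000*dT = 576303.7980
V1^2 = 5318.0556
V2 = sqrt(581621.8536) = 762.6414 m/s

762.6414 m/s


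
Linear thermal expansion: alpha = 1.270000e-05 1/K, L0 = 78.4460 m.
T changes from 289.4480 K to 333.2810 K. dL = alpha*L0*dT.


dT = 43.8330 K
dL = 1.270000e-05 * 78.4460 * 43.8330 = 0.043669 m
L_final = 78.489669 m

dL = 0.043669 m


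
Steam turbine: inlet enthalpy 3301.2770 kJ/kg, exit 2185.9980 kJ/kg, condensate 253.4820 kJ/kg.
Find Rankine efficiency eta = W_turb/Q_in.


W = 1115.2790 kJ/kg
Q_in = 3047.7950 kJ/kg
eta = 0.3659 = 36.5930%

eta = 36.5930%


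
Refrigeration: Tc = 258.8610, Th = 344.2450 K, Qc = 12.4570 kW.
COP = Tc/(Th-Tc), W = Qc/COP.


COP = 258.8610 / 85.3840 = 3.0317
W = 12.4570 / 3.0317 = 4.1089 kW

COP = 3.0317, W = 4.1089 kW


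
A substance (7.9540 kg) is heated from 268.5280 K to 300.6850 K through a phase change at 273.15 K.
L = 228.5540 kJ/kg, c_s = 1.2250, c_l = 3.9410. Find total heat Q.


Q1 (sensible, solid) = 7.9540 * 1.2250 * 4.6220 = 45.0352 kJ
Q2 (latent) = 7.9540 * 228.5540 = 1817.9185 kJ
Q3 (sensible, liquid) = 7.9540 * 3.9410 * 27.5350 = 863.1318 kJ
Q_total = 2726.0854 kJ

2726.0854 kJ


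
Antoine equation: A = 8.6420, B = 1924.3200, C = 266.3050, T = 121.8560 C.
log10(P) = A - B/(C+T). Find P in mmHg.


C+T = 388.1610
B/(C+T) = 4.9575
log10(P) = 8.6420 - 4.9575 = 3.6845
P = 10^3.6845 = 4835.8129 mmHg

4835.8129 mmHg


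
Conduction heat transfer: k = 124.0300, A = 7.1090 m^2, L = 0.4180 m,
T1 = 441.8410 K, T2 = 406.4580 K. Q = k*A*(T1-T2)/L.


dT = 35.3830 K
Q = 124.0300 * 7.1090 * 35.3830 / 0.4180 = 74636.9061 W

74636.9061 W


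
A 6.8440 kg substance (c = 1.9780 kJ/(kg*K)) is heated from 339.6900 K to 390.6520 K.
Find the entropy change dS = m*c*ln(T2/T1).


T2/T1 = 1.1500
ln(T2/T1) = 0.1398
dS = 6.8440 * 1.9780 * 0.1398 = 1.8923 kJ/K

1.8923 kJ/K


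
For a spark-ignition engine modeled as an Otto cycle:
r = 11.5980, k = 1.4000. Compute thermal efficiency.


r^(k-1) = 2.6653
eta = 1 - 1/2.6653 = 0.6248 = 62.4814%

62.4814%


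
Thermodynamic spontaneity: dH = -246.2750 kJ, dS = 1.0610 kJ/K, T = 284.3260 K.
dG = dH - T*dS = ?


T*dS = 284.3260 * 1.0610 = 301.6699 kJ
dG = -246.2750 - 301.6699 = -547.9449 kJ (spontaneous)

dG = -547.9449 kJ, spontaneous


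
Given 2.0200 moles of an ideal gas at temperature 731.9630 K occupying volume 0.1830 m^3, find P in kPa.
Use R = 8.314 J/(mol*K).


P = nRT/V = 2.0200 * 8.314 * 731.9630 / 0.1830
= 12292.7916 / 0.1830 = 67173.7244 Pa = 67.1737 kPa

67.1737 kPa


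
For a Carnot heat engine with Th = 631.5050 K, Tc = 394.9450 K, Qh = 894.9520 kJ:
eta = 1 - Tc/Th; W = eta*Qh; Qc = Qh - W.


eta = 1 - 394.9450/631.5050 = 0.3746
W = 0.3746 * 894.9520 = 335.2465 kJ
Qc = 894.9520 - 335.2465 = 559.7055 kJ

eta = 37.4597%, W = 335.2465 kJ, Qc = 559.7055 kJ


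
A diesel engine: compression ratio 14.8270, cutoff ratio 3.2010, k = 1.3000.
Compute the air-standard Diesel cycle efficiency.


r^(k-1) = 2.2455
rc^k = 4.5381
eta = 0.4493 = 44.9335%

44.9335%


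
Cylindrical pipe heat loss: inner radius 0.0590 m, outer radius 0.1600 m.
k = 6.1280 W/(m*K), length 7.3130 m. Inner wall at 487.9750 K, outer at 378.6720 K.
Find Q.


dT = 109.3030 K
ln(ro/ri) = 0.9976
Q = 2*pi*6.1280*7.3130*109.3030 / 0.9976 = 30849.9175 W

30849.9175 W


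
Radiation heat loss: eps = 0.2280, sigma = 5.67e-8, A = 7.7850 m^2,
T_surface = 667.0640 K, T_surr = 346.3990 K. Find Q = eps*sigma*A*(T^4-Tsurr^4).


T^4 = 1.9800e+11
Tsurr^4 = 1.4398e+10
Q = 0.2280 * 5.67e-8 * 7.7850 * 1.8360e+11 = 18478.1629 W

18478.1629 W


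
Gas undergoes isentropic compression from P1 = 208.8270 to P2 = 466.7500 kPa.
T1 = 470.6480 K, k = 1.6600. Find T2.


(k-1)/k = 0.3976
(P2/P1)^exp = 1.3768
T2 = 470.6480 * 1.3768 = 647.9979 K

647.9979 K


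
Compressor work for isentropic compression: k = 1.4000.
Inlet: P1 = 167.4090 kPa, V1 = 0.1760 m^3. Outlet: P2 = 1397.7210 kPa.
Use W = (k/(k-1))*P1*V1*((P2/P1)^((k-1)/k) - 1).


(k-1)/k = 0.2857
(P2/P1)^exp = 1.8337
W = 3.5000 * 167.4090 * 0.1760 * (1.8337 - 1) = 85.9735 kJ

85.9735 kJ


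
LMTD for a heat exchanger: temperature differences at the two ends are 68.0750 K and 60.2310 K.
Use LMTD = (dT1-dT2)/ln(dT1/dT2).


dT1/dT2 = 1.1302
ln(dT1/dT2) = 0.1224
LMTD = 7.8440 / 0.1224 = 64.0730 K

64.0730 K


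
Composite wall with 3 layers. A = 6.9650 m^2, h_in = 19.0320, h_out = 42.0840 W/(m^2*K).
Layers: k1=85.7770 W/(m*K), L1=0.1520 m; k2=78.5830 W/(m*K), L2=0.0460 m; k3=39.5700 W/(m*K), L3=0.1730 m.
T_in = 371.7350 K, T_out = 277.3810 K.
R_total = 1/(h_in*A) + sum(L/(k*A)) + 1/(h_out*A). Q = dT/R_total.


R_conv_in = 1/(19.0320*6.9650) = 0.0075
R_1 = 0.1520/(85.7770*6.9650) = 0.0003
R_2 = 0.0460/(78.5830*6.9650) = 8.4044e-05
R_3 = 0.1730/(39.5700*6.9650) = 0.0006
R_conv_out = 1/(42.0840*6.9650) = 0.0034
R_total = 0.0119 K/W
Q = 94.3540 / 0.0119 = 7914.4897 W

R_total = 0.0119 K/W, Q = 7914.4897 W


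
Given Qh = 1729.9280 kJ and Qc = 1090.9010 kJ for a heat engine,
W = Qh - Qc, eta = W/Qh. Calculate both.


W = 1729.9280 - 1090.9010 = 639.0270 kJ
eta = 639.0270 / 1729.9280 = 0.3694 = 36.9395%

W = 639.0270 kJ, eta = 36.9395%


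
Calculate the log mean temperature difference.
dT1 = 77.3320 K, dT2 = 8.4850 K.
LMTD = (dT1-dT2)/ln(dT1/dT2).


dT1/dT2 = 9.1140
ln(dT1/dT2) = 2.2098
LMTD = 68.8470 / 2.2098 = 31.1552 K

31.1552 K


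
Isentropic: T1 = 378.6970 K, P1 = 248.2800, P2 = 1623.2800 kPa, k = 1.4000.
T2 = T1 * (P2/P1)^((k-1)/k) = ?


(k-1)/k = 0.2857
(P2/P1)^exp = 1.7100
T2 = 378.6970 * 1.7100 = 647.5571 K

647.5571 K


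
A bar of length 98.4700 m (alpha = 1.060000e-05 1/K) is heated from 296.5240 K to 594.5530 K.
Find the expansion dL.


dT = 298.0290 K
dL = 1.060000e-05 * 98.4700 * 298.0290 = 0.311077 m
L_final = 98.781077 m

dL = 0.311077 m


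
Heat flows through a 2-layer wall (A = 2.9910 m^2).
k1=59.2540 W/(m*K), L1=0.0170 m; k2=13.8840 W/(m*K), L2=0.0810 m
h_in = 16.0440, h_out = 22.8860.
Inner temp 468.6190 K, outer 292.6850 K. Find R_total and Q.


R_conv_in = 1/(16.0440*2.9910) = 0.0208
R_1 = 0.0170/(59.2540*2.9910) = 9.5921e-05
R_2 = 0.0810/(13.8840*2.9910) = 0.0020
R_conv_out = 1/(22.8860*2.9910) = 0.0146
R_total = 0.0375 K/W
Q = 175.9340 / 0.0375 = 4692.3311 W

R_total = 0.0375 K/W, Q = 4692.3311 W


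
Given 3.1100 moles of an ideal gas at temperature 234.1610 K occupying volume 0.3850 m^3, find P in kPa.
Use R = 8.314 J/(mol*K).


P = nRT/V = 3.1100 * 8.314 * 234.1610 / 0.3850
= 6054.5933 / 0.3850 = 15726.2163 Pa = 15.7262 kPa

15.7262 kPa


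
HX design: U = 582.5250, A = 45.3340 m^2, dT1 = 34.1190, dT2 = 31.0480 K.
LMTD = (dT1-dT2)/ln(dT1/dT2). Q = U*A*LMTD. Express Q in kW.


LMTD = 32.5594 K
Q = 582.5250 * 45.3340 * 32.5594 = 859833.8570 W = 859.8339 kW

859.8339 kW


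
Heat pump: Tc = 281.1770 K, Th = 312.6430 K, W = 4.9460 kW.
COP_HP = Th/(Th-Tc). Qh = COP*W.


COP = 312.6430 / 31.4660 = 9.9359
Qh = 9.9359 * 4.9460 = 49.1430 kW

COP = 9.9359, Qh = 49.1430 kW


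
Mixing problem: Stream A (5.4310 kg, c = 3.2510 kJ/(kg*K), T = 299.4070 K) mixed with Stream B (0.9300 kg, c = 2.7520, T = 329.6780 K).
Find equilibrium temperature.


num = 6130.1489
den = 20.2155
Tf = 303.2394 K

303.2394 K


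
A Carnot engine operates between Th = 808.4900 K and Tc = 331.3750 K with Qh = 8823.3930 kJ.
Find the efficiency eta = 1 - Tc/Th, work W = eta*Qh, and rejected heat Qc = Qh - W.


eta = 1 - 331.3750/808.4900 = 0.5901
W = 0.5901 * 8823.3930 = 5206.9576 kJ
Qc = 8823.3930 - 5206.9576 = 3616.4354 kJ

eta = 59.0131%, W = 5206.9576 kJ, Qc = 3616.4354 kJ


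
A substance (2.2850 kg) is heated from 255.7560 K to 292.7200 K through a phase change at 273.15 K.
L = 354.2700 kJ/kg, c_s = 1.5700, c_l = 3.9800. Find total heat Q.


Q1 (sensible, solid) = 2.2850 * 1.5700 * 17.3940 = 62.4001 kJ
Q2 (latent) = 2.2850 * 354.2700 = 809.5069 kJ
Q3 (sensible, liquid) = 2.2850 * 3.9800 * 19.5700 = 177.9755 kJ
Q_total = 1049.8825 kJ

1049.8825 kJ


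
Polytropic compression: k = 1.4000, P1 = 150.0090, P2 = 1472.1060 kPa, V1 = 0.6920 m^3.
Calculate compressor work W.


(k-1)/k = 0.2857
(P2/P1)^exp = 1.9203
W = 3.5000 * 150.0090 * 0.6920 * (1.9203 - 1) = 334.3788 kJ

334.3788 kJ


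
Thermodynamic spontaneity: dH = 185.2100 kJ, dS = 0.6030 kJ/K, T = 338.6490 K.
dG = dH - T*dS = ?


T*dS = 338.6490 * 0.6030 = 204.2053 kJ
dG = 185.2100 - 204.2053 = -18.9953 kJ (spontaneous)

dG = -18.9953 kJ, spontaneous


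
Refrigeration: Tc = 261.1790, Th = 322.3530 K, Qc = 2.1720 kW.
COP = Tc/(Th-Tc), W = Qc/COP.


COP = 261.1790 / 61.1740 = 4.2694
W = 2.1720 / 4.2694 = 0.5087 kW

COP = 4.2694, W = 0.5087 kW


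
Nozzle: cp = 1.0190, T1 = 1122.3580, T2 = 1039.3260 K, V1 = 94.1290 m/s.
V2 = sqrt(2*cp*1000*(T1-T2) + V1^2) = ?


dT = 83.0320 K
2*cp*1000*dT = 169219.2160
V1^2 = 8860.2686
V2 = sqrt(178079.4846) = 421.9947 m/s

421.9947 m/s


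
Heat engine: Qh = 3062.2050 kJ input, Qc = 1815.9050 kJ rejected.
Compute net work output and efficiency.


W = 3062.2050 - 1815.9050 = 1246.3000 kJ
eta = 1246.3000 / 3062.2050 = 0.4070 = 40.6994%

W = 1246.3000 kJ, eta = 40.6994%


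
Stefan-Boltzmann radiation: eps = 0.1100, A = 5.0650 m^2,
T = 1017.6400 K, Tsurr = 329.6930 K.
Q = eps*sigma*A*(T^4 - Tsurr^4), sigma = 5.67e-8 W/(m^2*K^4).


T^4 = 1.0724e+12
Tsurr^4 = 1.1815e+10
Q = 0.1100 * 5.67e-8 * 5.0650 * 1.0606e+12 = 33505.8554 W

33505.8554 W


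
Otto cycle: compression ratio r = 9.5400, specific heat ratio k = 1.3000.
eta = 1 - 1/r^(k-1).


r^(k-1) = 1.9673
eta = 1 - 1/1.9673 = 0.4917 = 49.1682%

49.1682%


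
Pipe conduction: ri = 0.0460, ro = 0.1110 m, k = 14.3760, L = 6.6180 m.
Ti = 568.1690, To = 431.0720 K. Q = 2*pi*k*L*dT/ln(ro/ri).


dT = 137.0970 K
ln(ro/ri) = 0.8809
Q = 2*pi*14.3760*6.6180*137.0970 / 0.8809 = 93036.1127 W

93036.1127 W


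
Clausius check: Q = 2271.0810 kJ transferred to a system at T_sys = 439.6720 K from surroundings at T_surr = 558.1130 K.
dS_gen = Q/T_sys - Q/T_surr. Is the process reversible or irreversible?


dS_sys = 2271.0810/439.6720 = 5.1654 kJ/K
dS_surr = -2271.0810/558.1130 = -4.0692 kJ/K
dS_gen = 5.1654 - 4.0692 = 1.0962 kJ/K (irreversible)

dS_gen = 1.0962 kJ/K, irreversible


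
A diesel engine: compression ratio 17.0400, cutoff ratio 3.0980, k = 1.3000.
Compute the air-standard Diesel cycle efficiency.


r^(k-1) = 2.3412
rc^k = 4.3492
eta = 0.4755 = 47.5498%

47.5498%


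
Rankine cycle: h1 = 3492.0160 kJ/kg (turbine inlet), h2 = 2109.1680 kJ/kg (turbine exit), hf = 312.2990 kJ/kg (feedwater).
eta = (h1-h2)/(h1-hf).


W = 1382.8480 kJ/kg
Q_in = 3179.7170 kJ/kg
eta = 0.4349 = 43.4897%

eta = 43.4897%


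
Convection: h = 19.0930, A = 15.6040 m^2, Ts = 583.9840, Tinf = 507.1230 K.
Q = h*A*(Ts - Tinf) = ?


dT = 76.8610 K
Q = 19.0930 * 15.6040 * 76.8610 = 22898.9804 W

22898.9804 W


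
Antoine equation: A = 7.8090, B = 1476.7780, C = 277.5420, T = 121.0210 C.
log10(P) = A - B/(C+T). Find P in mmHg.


C+T = 398.5630
B/(C+T) = 3.7053
log10(P) = 7.8090 - 3.7053 = 4.1037
P = 10^4.1037 = 12698.2498 mmHg

12698.2498 mmHg


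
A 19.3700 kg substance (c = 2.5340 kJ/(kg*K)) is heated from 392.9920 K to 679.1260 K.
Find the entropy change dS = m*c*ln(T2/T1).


T2/T1 = 1.7281
ln(T2/T1) = 0.5470
dS = 19.3700 * 2.5340 * 0.5470 = 26.8496 kJ/K

26.8496 kJ/K


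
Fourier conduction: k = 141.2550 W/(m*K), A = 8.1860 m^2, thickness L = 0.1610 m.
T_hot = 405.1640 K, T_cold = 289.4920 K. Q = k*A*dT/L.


dT = 115.6720 K
Q = 141.2550 * 8.1860 * 115.6720 / 0.1610 = 830764.5160 W

830764.5160 W


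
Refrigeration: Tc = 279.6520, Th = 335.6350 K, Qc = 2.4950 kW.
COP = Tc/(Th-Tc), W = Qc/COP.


COP = 279.6520 / 55.9830 = 4.9953
W = 2.4950 / 4.9953 = 0.4995 kW

COP = 4.9953, W = 0.4995 kW


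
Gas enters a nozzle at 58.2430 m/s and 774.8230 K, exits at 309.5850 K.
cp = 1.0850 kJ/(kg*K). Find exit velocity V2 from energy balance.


dT = 465.2380 K
2*cp*1000*dT = 1009566.4600
V1^2 = 3392.2470
V2 = sqrt(1012958.7070) = 1006.4585 m/s

1006.4585 m/s
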